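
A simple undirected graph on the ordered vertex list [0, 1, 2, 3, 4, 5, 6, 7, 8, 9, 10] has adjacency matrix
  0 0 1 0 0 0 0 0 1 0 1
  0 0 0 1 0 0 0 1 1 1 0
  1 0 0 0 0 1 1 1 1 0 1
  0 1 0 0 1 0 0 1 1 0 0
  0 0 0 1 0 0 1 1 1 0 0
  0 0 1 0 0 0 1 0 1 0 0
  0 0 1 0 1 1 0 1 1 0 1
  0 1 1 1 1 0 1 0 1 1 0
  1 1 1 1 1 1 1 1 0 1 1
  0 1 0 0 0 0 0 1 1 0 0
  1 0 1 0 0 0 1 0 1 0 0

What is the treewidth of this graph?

3

A width-3 tree decomposition is:
Bags: B1 = {2, 5, 6, 8}  B2 = {2, 6, 7, 8}  B3 = {4, 6, 7, 8}  B4 = {3, 4, 7, 8}  B5 = {1, 3, 7, 8}  B6 = {1, 7, 8, 9}  B7 = {2, 6, 8, 10}  B8 = {0, 2, 8, 10}
Tree: B1–B2, B2–B3, B3–B4, B4–B5, B5–B6, B2–B7, B7–B8
Each bag holds 4 vertices, so the decomposition has width 3, which upper-bounds the treewidth. For the lower bound, the 4 vertices {0, 2, 8, 10} are pairwise adjacent, and any tree decomposition puts a clique entirely inside one bag — forcing width ≥ 3. Hence tw(G) = 3 exactly.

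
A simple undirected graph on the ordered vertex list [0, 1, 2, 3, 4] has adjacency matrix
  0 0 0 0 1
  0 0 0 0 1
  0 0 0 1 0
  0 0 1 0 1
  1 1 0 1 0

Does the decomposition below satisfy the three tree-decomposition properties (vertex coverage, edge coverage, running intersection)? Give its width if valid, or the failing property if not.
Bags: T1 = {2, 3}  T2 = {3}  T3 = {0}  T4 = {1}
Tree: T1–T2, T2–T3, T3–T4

No — vertex 4 appears in no bag.

A tree decomposition must satisfy three properties: every vertex lies in some bag; for every edge, both endpoints lie together in some bag; and for every vertex, the bags containing it form a connected subtree. Here vertex 4 appears in no bag, so the decomposition is invalid.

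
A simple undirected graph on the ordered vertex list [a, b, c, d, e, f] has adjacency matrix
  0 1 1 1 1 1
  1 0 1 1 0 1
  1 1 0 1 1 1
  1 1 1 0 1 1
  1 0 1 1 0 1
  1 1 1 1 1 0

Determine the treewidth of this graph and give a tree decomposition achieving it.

Treewidth 4.
One optimal decomposition is:
Bags: B1 = {a, b, c, d, f}  B2 = {a, c, d, e, f}
Tree: B1–B2

Each bag holds 5 vertices, so the decomposition has width 4, which upper-bounds the treewidth. For the lower bound, the 5 vertices {a, c, d, e, f} are pairwise adjacent, and any tree decomposition puts a clique entirely inside one bag — forcing width ≥ 4. Combining the bounds, tw(G) = 4.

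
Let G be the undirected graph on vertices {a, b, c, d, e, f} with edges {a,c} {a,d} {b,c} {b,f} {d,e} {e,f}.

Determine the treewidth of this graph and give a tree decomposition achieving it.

Every bag has size at most 3, so the width is 3 − 1 = 2 and tw(G) ≤ 2. Since b–f–e–d–a–c–b is a cycle in G, G is not acyclic. Forests are exactly the graphs of treewidth ≤ 1, so tw(G) ≥ 2. Hence tw(G) = 2 exactly.

Treewidth 2.
One optimal decomposition is:
Bags: B1 = {b, e, f}  B2 = {b, d, e}  B3 = {a, b, d}  B4 = {a, b, c}
Tree: B1–B2, B2–B3, B3–B4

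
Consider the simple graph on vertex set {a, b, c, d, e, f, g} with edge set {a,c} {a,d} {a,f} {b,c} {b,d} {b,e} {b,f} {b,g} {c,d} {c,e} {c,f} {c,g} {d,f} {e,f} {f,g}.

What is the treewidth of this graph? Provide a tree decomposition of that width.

Each bag holds 4 vertices, so the decomposition has width 3, which upper-bounds the treewidth. On the other hand G contains the 4-clique {a, c, d, f}. A clique must lie in a single bag of any decomposition, so no decomposition can have width below 3. Therefore the treewidth is 3.

Treewidth 3.
One optimal decomposition is:
Bags: B1 = {b, c, e, f}  B2 = {b, c, d, f}  B3 = {b, c, f, g}  B4 = {a, c, d, f}
Tree: B1–B2, B1–B3, B2–B4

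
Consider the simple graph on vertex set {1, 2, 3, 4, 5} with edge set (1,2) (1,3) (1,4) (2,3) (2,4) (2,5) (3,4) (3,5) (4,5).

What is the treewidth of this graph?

3

A width-3 tree decomposition is:
Bags: B1 = {1, 2, 3, 4}  B2 = {2, 3, 4, 5}
Tree: B1–B2
The largest bag has 4 vertices, giving width 3; this decomposition certifies tw(G) ≤ 3. For the lower bound, the 4 vertices {1, 2, 3, 4} are pairwise adjacent, and any tree decomposition puts a clique entirely inside one bag — forcing width ≥ 3. Therefore the treewidth is 3.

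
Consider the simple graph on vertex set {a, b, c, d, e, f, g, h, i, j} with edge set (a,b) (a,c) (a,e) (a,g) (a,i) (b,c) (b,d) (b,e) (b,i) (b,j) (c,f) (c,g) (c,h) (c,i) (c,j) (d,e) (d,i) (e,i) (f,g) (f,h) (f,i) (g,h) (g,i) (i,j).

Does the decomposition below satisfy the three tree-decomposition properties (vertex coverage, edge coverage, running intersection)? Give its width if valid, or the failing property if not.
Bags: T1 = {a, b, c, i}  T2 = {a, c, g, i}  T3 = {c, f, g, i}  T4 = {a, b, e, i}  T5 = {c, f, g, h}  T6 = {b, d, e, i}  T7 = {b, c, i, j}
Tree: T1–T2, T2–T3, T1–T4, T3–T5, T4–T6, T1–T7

Yes; width 3.

Vertex coverage: the bags together contain {a, b, c, d, e, f, g, h, i, j}, the full vertex set. Edge coverage: each edge of G has both endpoints in at least one bag. Running intersection: for every vertex, the bags containing it form a connected subtree. All three properties hold, so this is a valid tree decomposition of width max|bag| − 1 = 3, and hence tw(G) ≤ 3.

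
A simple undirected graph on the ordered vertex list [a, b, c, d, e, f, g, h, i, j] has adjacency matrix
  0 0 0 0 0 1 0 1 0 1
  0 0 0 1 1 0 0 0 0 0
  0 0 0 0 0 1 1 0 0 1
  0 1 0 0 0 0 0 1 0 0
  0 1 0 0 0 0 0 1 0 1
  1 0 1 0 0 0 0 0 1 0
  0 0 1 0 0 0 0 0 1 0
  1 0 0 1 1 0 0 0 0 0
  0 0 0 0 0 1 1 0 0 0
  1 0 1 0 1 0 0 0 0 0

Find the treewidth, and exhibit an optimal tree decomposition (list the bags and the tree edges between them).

Each bag holds 3 vertices, so the decomposition has width 2, which upper-bounds the treewidth. For the lower bound, G contains the cycle i–g–c–f–i, so G is not a forest; only forests have treewidth ≤ 1, hence tw(G) ≥ 2. Hence tw(G) = 2 exactly.

Treewidth 2.
One such decomposition:
Bags: B1 = {f, g, i}  B2 = {c, f, g}  B3 = {a, c, f}  B4 = {a, c, j}  B5 = {a, h, j}  B6 = {e, h, j}  B7 = {d, e, h}  B8 = {b, d, e}
Tree: B1–B2, B2–B3, B3–B4, B4–B5, B5–B6, B6–B7, B7–B8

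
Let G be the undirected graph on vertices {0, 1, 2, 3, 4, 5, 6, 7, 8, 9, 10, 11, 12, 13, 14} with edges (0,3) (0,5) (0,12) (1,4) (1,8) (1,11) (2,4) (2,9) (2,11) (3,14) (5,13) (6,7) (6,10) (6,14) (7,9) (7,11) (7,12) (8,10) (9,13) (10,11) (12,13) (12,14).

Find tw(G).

A width-3 tree decomposition is:
Bags: B1 = {0, 3, 5, 14}  B2 = {0, 5, 12, 14}  B3 = {5, 12, 13, 14}  B4 = {6, 12, 13, 14}  B5 = {6, 7, 12, 13}  B6 = {6, 7, 9, 13}  B7 = {6, 7, 9, 10}  B8 = {7, 9, 10, 11}  B9 = {2, 9, 10, 11}  B10 = {2, 8, 10, 11}  B11 = {1, 2, 8, 11}  B12 = {1, 2, 4, 8}
Tree: B1–B2, B2–B3, B3–B4, B4–B5, B5–B6, B6–B7, B7–B8, B8–B9, B9–B10, B10–B11, B11–B12
Every bag has size at most 4, so the width is 4 − 1 = 3 and tw(G) ≤ 3. For the lower bound: the 4 vertex sets {0,3,5}, {14}, {12}, {6,7,9,13} are disjoint, each induces a connected subgraph, and every pair is joined by at least one edge of G. Contracting each set to a single vertex therefore yields K_{4} as a minor, and since treewidth is minor-monotone, tw(G) ≥ tw(K_{4}) = 3. Therefore the treewidth is 3.

3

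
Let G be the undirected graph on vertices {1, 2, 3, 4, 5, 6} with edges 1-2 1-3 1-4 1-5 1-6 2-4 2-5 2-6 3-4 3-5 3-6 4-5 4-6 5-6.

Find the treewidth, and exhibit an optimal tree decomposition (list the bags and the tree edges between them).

Treewidth 4.
One optimal decomposition is:
Bags: B1 = {1, 3, 4, 5, 6}  B2 = {1, 2, 4, 5, 6}
Tree: B1–B2

Each bag holds 5 vertices, so the decomposition has width 4, which upper-bounds the treewidth. Conversely, {1, 2, 4, 5, 6} is a clique of size 5, and the vertices of any clique must share a bag in every tree decomposition; so some bag has ≥ 5 vertices and tw(G) ≥ 4. Hence tw(G) = 4 exactly.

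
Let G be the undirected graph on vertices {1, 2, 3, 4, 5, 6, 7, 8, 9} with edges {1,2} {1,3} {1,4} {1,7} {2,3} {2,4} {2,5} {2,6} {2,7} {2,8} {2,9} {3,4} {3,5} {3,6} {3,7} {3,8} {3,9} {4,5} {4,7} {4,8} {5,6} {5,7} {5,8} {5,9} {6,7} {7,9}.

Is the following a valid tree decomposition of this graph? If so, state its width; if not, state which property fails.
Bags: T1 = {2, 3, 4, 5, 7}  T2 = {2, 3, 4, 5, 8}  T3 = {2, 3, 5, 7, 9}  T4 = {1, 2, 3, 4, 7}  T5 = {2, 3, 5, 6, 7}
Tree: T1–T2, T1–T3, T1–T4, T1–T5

Yes; width 4.

Vertex coverage: the bags together contain {1, 2, 3, 4, 5, 6, 7, 8, 9}, the full vertex set. Edge coverage: each edge of G has both endpoints in at least one bag. Running intersection: for every vertex, the bags containing it form a connected subtree. All three properties hold, so this is a valid tree decomposition of width max|bag| − 1 = 4, and hence tw(G) ≤ 4.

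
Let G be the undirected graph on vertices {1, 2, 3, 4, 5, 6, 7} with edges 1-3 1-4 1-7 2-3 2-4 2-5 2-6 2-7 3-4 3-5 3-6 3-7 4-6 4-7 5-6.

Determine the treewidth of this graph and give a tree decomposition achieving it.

Treewidth 3.
One optimal decomposition is:
Bags: B1 = {2, 3, 4, 7}  B2 = {1, 3, 4, 7}  B3 = {2, 3, 4, 6}  B4 = {2, 3, 5, 6}
Tree: B1–B2, B1–B3, B3–B4

The largest bag has 4 vertices, giving width 3; this decomposition certifies tw(G) ≤ 3. On the other hand G contains the 4-clique {1, 3, 4, 7}. A clique must lie in a single bag of any decomposition, so no decomposition can have width below 3. The upper and lower bounds meet at 3, so that is the treewidth.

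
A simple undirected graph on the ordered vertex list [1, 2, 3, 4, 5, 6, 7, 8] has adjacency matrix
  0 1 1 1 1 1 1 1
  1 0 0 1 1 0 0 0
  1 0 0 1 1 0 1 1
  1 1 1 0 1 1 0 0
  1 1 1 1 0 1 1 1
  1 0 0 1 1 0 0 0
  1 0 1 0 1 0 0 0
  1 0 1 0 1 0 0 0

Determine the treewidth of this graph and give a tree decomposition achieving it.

Treewidth 3.
One such decomposition:
Bags: B1 = {1, 4, 5, 6}  B2 = {1, 3, 4, 5}  B3 = {1, 2, 4, 5}  B4 = {1, 3, 5, 7}  B5 = {1, 3, 5, 8}
Tree: B1–B2, B1–B3, B2–B4, B2–B5

The largest bag has 4 vertices, giving width 3; this decomposition certifies tw(G) ≤ 3. Conversely, {1, 2, 4, 5} is a clique of size 4, and the vertices of any clique must share a bag in every tree decomposition; so some bag has ≥ 4 vertices and tw(G) ≥ 3. Hence tw(G) = 3 exactly.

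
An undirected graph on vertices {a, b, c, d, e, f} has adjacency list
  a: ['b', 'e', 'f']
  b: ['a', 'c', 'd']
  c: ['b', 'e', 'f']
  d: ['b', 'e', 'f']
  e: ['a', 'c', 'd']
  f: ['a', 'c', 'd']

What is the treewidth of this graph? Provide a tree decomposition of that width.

Treewidth 3.
Bags: B1 = {b, c, e, f}  B2 = {a, b, e, f}  B3 = {b, d, e, f}
Tree: B1–B2, B2–B3

Each bag holds 4 vertices, so the decomposition has width 3, which upper-bounds the treewidth. For the lower bound: the 4 vertex sets {b,c}, {a,f}, {e}, {d} are disjoint, each induces a connected subgraph, and every pair is joined by at least one edge of G. Contracting each set to a single vertex therefore yields K_{4} as a minor, and since treewidth is minor-monotone, tw(G) ≥ tw(K_{4}) = 3. Combining the bounds, tw(G) = 3.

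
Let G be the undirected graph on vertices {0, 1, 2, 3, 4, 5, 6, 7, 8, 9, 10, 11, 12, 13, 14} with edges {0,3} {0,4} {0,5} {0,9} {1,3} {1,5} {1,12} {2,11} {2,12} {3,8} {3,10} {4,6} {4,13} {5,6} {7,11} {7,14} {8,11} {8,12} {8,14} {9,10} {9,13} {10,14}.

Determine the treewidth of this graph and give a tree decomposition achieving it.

Every bag has size at most 4, so the width is 4 − 1 = 3 and tw(G) ≤ 3. For the lower bound: the 4 vertex sets {2,7,11}, {12}, {8}, {1,3,10,14} are disjoint, each induces a connected subgraph, and every pair is joined by at least one edge of G. Contracting each set to a single vertex therefore yields K_{4} as a minor, and since treewidth is minor-monotone, tw(G) ≥ tw(K_{4}) = 3. Combining the bounds, tw(G) = 3.

Treewidth 3.
One optimal decomposition is:
Bags: B1 = {2, 7, 11, 12}  B2 = {7, 8, 11, 12}  B3 = {7, 8, 12, 14}  B4 = {1, 8, 12, 14}  B5 = {1, 3, 8, 14}  B6 = {1, 3, 10, 14}  B7 = {1, 3, 5, 10}  B8 = {0, 3, 5, 10}  B9 = {0, 5, 9, 10}  B10 = {0, 5, 6, 9}  B11 = {0, 4, 6, 9}  B12 = {4, 6, 9, 13}
Tree: B1–B2, B2–B3, B3–B4, B4–B5, B5–B6, B6–B7, B7–B8, B8–B9, B9–B10, B10–B11, B11–B12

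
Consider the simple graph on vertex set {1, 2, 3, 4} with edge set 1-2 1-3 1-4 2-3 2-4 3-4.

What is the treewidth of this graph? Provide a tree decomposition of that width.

With just one bag of size 4, the width is 4 − 1 = 3, so tw(G) ≤ 3. Conversely, {1, 2, 3, 4} is a clique of size 4, and the vertices of any clique must share a bag in every tree decomposition; so some bag has ≥ 4 vertices and tw(G) ≥ 3. The upper and lower bounds meet at 3, so that is the treewidth.

Treewidth 3.
Bags: B1 = {1, 2, 3, 4}
Tree: (single bag)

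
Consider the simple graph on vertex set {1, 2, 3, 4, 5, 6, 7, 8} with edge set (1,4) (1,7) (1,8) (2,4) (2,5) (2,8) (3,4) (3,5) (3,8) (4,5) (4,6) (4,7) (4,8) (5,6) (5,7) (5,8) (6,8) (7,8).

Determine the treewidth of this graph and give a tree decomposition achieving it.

Every bag has size at most 4, so the width is 4 − 1 = 3 and tw(G) ≤ 3. On the other hand G contains the 4-clique {1, 4, 7, 8}. A clique must lie in a single bag of any decomposition, so no decomposition can have width below 3. Hence tw(G) = 3 exactly.

Treewidth 3.
One such decomposition:
Bags: B1 = {4, 5, 7, 8}  B2 = {2, 4, 5, 8}  B3 = {4, 5, 6, 8}  B4 = {1, 4, 7, 8}  B5 = {3, 4, 5, 8}
Tree: B1–B2, B2–B3, B1–B4, B2–B5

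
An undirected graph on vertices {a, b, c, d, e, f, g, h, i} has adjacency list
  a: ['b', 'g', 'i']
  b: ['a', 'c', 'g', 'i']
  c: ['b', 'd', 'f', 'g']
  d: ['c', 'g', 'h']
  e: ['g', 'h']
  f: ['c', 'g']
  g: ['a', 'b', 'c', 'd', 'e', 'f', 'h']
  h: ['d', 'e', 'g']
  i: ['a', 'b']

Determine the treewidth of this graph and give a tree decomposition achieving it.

Treewidth 2.
One such decomposition:
Bags: B1 = {b, c, g}  B2 = {c, d, g}  B3 = {c, f, g}  B4 = {a, b, g}  B5 = {d, g, h}  B6 = {a, b, i}  B7 = {e, g, h}
Tree: B1–B2, B2–B3, B1–B4, B2–B5, B4–B6, B5–B7

Each bag holds 3 vertices, so the decomposition has width 2, which upper-bounds the treewidth. For the lower bound, the 3 vertices {e, g, h} are pairwise adjacent, and any tree decomposition puts a clique entirely inside one bag — forcing width ≥ 2. Hence tw(G) = 2 exactly.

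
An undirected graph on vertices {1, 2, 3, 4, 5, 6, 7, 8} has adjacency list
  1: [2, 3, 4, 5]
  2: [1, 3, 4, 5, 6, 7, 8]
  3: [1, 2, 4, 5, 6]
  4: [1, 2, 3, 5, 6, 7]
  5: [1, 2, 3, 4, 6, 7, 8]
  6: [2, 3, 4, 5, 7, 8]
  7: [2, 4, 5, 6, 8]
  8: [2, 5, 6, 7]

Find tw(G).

4

A width-4 tree decomposition is:
Bags: B1 = {2, 3, 4, 5, 6}  B2 = {1, 2, 3, 4, 5}  B3 = {2, 4, 5, 6, 7}  B4 = {2, 5, 6, 7, 8}
Tree: B1–B2, B1–B3, B3–B4
Every bag has size at most 5, so the width is 5 − 1 = 4 and tw(G) ≤ 4. On the other hand G contains the 5-clique {2, 5, 6, 7, 8}. A clique must lie in a single bag of any decomposition, so no decomposition can have width below 4. Hence tw(G) = 4 exactly.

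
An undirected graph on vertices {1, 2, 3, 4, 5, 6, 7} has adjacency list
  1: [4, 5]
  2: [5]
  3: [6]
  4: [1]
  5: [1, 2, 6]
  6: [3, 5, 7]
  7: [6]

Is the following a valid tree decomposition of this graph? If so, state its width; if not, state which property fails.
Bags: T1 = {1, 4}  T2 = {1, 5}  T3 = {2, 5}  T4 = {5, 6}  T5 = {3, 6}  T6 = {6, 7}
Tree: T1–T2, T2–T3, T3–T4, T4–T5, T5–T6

Yes; width 1.

Vertex coverage: the bags together contain {1, 2, 3, 4, 5, 6, 7}, the full vertex set. Edge coverage: each edge of G has both endpoints in at least one bag. Running intersection: for every vertex, the bags containing it form a connected subtree. All three properties hold, so this is a valid tree decomposition of width max|bag| − 1 = 1, and hence tw(G) ≤ 1.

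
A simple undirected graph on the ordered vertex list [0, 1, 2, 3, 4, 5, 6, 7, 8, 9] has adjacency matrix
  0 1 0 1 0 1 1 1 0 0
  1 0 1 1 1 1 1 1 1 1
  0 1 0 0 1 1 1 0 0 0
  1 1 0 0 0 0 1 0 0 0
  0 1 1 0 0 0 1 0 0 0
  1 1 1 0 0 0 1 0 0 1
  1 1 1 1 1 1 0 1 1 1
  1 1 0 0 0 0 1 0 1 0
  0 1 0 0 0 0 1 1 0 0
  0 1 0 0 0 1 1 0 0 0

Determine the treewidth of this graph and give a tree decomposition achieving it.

Treewidth 3.
Bags: B1 = {1, 2, 4, 6}  B2 = {1, 2, 5, 6}  B3 = {0, 1, 5, 6}  B4 = {0, 1, 6, 7}  B5 = {1, 5, 6, 9}  B6 = {0, 1, 3, 6}  B7 = {1, 6, 7, 8}
Tree: B1–B2, B2–B3, B3–B4, B3–B5, B3–B6, B4–B7

Each bag holds 4 vertices, so the decomposition has width 3, which upper-bounds the treewidth. For the lower bound, the 4 vertices {0, 1, 3, 6} are pairwise adjacent, and any tree decomposition puts a clique entirely inside one bag — forcing width ≥ 3. Hence tw(G) = 3 exactly.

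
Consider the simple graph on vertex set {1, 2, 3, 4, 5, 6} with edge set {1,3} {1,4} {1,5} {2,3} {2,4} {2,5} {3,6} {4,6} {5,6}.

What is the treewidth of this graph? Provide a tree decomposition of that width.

Each bag holds 4 vertices, so the decomposition has width 3, which upper-bounds the treewidth. For the lower bound: the 4 vertex sets {4,6}, {1,5}, {3}, {2} are disjoint, each induces a connected subgraph, and every pair is joined by at least one edge of G. Contracting each set to a single vertex therefore yields K_{4} as a minor, and since treewidth is minor-monotone, tw(G) ≥ tw(K_{4}) = 3. Therefore the treewidth is 3.

Treewidth 3.
One such decomposition:
Bags: B1 = {3, 4, 5, 6}  B2 = {1, 3, 4, 5}  B3 = {2, 3, 4, 5}
Tree: B1–B2, B2–B3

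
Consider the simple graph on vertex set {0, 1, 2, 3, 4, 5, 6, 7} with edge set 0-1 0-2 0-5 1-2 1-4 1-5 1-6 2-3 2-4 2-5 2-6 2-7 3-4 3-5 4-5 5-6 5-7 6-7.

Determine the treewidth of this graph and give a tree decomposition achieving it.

Treewidth 3.
Bags: B1 = {2, 5, 6, 7}  B2 = {1, 2, 5, 6}  B3 = {1, 2, 4, 5}  B4 = {0, 1, 2, 5}  B5 = {2, 3, 4, 5}
Tree: B1–B2, B2–B3, B2–B4, B3–B5

Each bag holds 4 vertices, so the decomposition has width 3, which upper-bounds the treewidth. For the lower bound, the 4 vertices {0, 1, 2, 5} are pairwise adjacent, and any tree decomposition puts a clique entirely inside one bag — forcing width ≥ 3. Therefore the treewidth is 3.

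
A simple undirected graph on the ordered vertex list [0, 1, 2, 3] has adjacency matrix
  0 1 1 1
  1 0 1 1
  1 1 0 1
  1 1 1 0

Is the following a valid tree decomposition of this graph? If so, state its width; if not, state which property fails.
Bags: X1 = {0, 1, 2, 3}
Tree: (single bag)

Yes; width 3.

Checking the three conditions: (i) the bags cover all of {0, 1, 2, 3}; (ii) for each edge, some bag contains both endpoints; (iii) the bags containing any fixed vertex form a subtree. All hold, so the decomposition is valid with width 4 − 1 = 3.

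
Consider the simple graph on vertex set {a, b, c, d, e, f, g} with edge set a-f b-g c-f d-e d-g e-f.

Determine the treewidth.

1

A width-1 tree decomposition is:
Bags: B1 = {d, g}  B2 = {d, e}  B3 = {e, f}  B4 = {c, f}  B5 = {a, f}  B6 = {b, g}
Tree: B1–B2, B2–B3, B3–B4, B3–B5, B1–B6
Every bag has size at most 2, so the width is 2 − 1 = 1 and tw(G) ≤ 1. Since G has at least one edge (e.g. g–d), it is not an edgeless graph, so tw(G) ≥ 1. Therefore the treewidth is 1.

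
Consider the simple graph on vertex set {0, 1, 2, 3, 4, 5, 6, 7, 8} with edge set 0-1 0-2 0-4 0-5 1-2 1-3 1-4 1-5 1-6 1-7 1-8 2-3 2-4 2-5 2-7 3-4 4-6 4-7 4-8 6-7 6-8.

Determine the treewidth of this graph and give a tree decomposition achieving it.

The largest bag has 4 vertices, giving width 3; this decomposition certifies tw(G) ≤ 3. For the lower bound, the 4 vertices {1, 4, 6, 8} are pairwise adjacent, and any tree decomposition puts a clique entirely inside one bag — forcing width ≥ 3. The upper and lower bounds meet at 3, so that is the treewidth.

Treewidth 3.
Bags: B1 = {1, 2, 4, 7}  B2 = {0, 1, 2, 4}  B3 = {1, 4, 6, 7}  B4 = {1, 4, 6, 8}  B5 = {0, 1, 2, 5}  B6 = {1, 2, 3, 4}
Tree: B1–B2, B1–B3, B3–B4, B2–B5, B2–B6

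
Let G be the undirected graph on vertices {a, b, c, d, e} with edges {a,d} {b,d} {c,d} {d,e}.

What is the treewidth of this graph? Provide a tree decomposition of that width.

The largest bag has 2 vertices, giving width 1; this decomposition certifies tw(G) ≤ 1. Any graph with an edge has treewidth ≥ 1, and G has the edge d–a. Therefore the treewidth is 1.

Treewidth 1.
Bags: B1 = {a, d}  B2 = {b, d}  B3 = {c, d}  B4 = {d, e}
Tree: B1–B2, B2–B3, B2–B4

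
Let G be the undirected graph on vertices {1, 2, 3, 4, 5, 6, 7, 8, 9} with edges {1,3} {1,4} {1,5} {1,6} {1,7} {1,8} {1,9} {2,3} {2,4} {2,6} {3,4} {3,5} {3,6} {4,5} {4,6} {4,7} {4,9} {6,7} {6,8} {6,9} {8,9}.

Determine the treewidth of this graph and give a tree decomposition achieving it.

Treewidth 3.
One such decomposition:
Bags: B1 = {1, 4, 6, 9}  B2 = {1, 3, 4, 6}  B3 = {1, 4, 6, 7}  B4 = {1, 6, 8, 9}  B5 = {1, 3, 4, 5}  B6 = {2, 3, 4, 6}
Tree: B1–B2, B2–B3, B1–B4, B2–B5, B2–B6

Every bag has size at most 4, so the width is 4 − 1 = 3 and tw(G) ≤ 3. Conversely, {1, 6, 8, 9} is a clique of size 4, and the vertices of any clique must share a bag in every tree decomposition; so some bag has ≥ 4 vertices and tw(G) ≥ 3. Therefore the treewidth is 3.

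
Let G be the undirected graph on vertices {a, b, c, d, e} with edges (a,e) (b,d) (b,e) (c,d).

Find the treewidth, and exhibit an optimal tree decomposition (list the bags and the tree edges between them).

Treewidth 1.
Bags: B1 = {c, d}  B2 = {b, d}  B3 = {b, e}  B4 = {a, e}
Tree: B1–B2, B2–B3, B3–B4

The largest bag has 2 vertices, giving width 1; this decomposition certifies tw(G) ≤ 1. Any graph with an edge has treewidth ≥ 1, and G has the edge c–d. Combining the bounds, tw(G) = 1.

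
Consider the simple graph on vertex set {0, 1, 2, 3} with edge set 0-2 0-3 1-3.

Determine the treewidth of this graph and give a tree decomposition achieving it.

Treewidth 1.
Bags: B1 = {0, 2}  B2 = {0, 3}  B3 = {1, 3}
Tree: B1–B2, B2–B3

Every bag has size at most 2, so the width is 2 − 1 = 1 and tw(G) ≤ 1. G has an edge, so its treewidth is at least 1. Combining the bounds, tw(G) = 1.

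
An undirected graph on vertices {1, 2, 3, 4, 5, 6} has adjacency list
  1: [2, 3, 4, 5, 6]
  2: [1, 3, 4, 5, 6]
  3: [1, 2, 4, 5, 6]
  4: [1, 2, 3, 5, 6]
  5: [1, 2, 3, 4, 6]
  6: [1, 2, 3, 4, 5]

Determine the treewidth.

A width-5 tree decomposition is:
Bags: B1 = {1, 2, 3, 4, 5, 6}
Tree: (single bag)
A single bag containing all 6 vertices is trivially a valid decomposition of width 5. On the other hand G contains the 6-clique {1, 2, 3, 4, 5, 6}. A clique must lie in a single bag of any decomposition, so no decomposition can have width below 5. Combining the bounds, tw(G) = 5.

5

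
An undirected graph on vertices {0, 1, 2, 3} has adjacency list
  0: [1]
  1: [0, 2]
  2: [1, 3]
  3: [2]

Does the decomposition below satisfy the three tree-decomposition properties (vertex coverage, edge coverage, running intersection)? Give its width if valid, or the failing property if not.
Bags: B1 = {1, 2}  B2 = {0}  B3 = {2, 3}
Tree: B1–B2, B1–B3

A tree decomposition must satisfy three properties: every vertex lies in some bag; for every edge, both endpoints lie together in some bag; and for every vertex, the bags containing it form a connected subtree. Here edge (1,0) lies in no bag, so the decomposition is invalid.

No — edge (1,0) lies in no bag.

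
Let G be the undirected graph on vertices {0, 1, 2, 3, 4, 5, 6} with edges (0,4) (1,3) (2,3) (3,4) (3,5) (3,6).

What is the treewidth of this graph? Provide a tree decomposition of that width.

Treewidth 1.
One optimal decomposition is:
Bags: B1 = {3, 6}  B2 = {1, 3}  B3 = {3, 4}  B4 = {0, 4}  B5 = {3, 5}  B6 = {2, 3}
Tree: B1–B2, B1–B3, B3–B4, B3–B5, B5–B6

Every bag has size at most 2, so the width is 2 − 1 = 1 and tw(G) ≤ 1. Any graph with an edge has treewidth ≥ 1, and G has the edge 6–3. The upper and lower bounds meet at 1, so that is the treewidth.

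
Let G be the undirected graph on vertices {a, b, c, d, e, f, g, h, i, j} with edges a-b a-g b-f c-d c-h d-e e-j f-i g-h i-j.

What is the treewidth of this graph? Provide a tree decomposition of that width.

Treewidth 2.
One optimal decomposition is:
Bags: B1 = {a, g, h}  B2 = {a, b, h}  B3 = {b, f, h}  B4 = {f, h, i}  B5 = {h, i, j}  B6 = {e, h, j}  B7 = {d, e, h}  B8 = {c, d, h}
Tree: B1–B2, B2–B3, B3–B4, B4–B5, B5–B6, B6–B7, B7–B8

Every bag has size at most 3, so the width is 3 − 1 = 2 and tw(G) ≤ 2. The edges h–g–a–b–f–i–j–e–d–c–h form a cycle, so G is not a tree and its treewidth is at least 2. Therefore the treewidth is 2.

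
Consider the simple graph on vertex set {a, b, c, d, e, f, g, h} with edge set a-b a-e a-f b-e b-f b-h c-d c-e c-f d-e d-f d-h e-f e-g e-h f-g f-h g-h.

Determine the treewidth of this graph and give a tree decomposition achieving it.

Every bag has size at most 4, so the width is 4 − 1 = 3 and tw(G) ≤ 3. Conversely, {d, e, f, h} is a clique of size 4, and the vertices of any clique must share a bag in every tree decomposition; so some bag has ≥ 4 vertices and tw(G) ≥ 3. Therefore the treewidth is 3.

Treewidth 3.
One optimal decomposition is:
Bags: B1 = {e, f, g, h}  B2 = {b, e, f, h}  B3 = {a, b, e, f}  B4 = {d, e, f, h}  B5 = {c, d, e, f}
Tree: B1–B2, B2–B3, B1–B4, B4–B5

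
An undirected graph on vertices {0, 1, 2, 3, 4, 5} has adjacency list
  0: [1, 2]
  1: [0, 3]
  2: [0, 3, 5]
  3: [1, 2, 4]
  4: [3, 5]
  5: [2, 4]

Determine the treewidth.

2

A width-2 tree decomposition is:
Bags: B1 = {3, 4, 5}  B2 = {2, 3, 5}  B3 = {1, 2, 3}  B4 = {0, 1, 2}
Tree: B1–B2, B2–B3, B3–B4
The largest bag has 3 vertices, giving width 2; this decomposition certifies tw(G) ≤ 2. Since 4–5–2–3–4 is a cycle in G, G is not acyclic. Forests are exactly the graphs of treewidth ≤ 1, so tw(G) ≥ 2. Hence tw(G) = 2 exactly.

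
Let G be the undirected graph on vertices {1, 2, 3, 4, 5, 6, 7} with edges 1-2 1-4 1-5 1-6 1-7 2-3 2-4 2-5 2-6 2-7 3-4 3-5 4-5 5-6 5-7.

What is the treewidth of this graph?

A width-3 tree decomposition is:
Bags: B1 = {1, 2, 4, 5}  B2 = {1, 2, 5, 7}  B3 = {2, 3, 4, 5}  B4 = {1, 2, 5, 6}
Tree: B1–B2, B1–B3, B1–B4
The largest bag has 4 vertices, giving width 3; this decomposition certifies tw(G) ≤ 3. On the other hand G contains the 4-clique {1, 2, 4, 5}. A clique must lie in a single bag of any decomposition, so no decomposition can have width below 3. Therefore the treewidth is 3.

3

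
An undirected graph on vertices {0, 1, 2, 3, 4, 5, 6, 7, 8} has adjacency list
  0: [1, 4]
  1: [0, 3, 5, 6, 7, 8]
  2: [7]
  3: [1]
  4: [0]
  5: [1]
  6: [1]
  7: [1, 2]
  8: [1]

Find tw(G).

1

A width-1 tree decomposition is:
Bags: B1 = {1, 7}  B2 = {0, 1}  B3 = {1, 5}  B4 = {1, 3}  B5 = {1, 6}  B6 = {1, 8}  B7 = {2, 7}  B8 = {0, 4}
Tree: B1–B2, B2–B3, B3–B4, B4–B5, B3–B6, B1–B7, B2–B8
Every bag has size at most 2, so the width is 2 − 1 = 1 and tw(G) ≤ 1. Since G has at least one edge (e.g. 7–1), it is not an edgeless graph, so tw(G) ≥ 1. Therefore the treewidth is 1.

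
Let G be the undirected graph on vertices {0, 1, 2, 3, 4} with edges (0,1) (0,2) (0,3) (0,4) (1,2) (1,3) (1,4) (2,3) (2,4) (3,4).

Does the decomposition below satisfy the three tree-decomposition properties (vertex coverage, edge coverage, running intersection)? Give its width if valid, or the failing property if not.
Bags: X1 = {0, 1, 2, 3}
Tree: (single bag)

No — vertex 4 appears in no bag.

A tree decomposition must satisfy three properties: every vertex lies in some bag; for every edge, both endpoints lie together in some bag; and for every vertex, the bags containing it form a connected subtree. Here vertex 4 appears in no bag, so the decomposition is invalid.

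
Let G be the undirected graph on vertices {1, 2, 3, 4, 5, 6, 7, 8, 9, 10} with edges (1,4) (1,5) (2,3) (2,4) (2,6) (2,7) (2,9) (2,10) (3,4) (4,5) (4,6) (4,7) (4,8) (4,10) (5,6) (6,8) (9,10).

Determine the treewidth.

2

A width-2 tree decomposition is:
Bags: B1 = {2, 4, 6}  B2 = {4, 5, 6}  B3 = {2, 4, 10}  B4 = {1, 4, 5}  B5 = {4, 6, 8}  B6 = {2, 4, 7}  B7 = {2, 9, 10}  B8 = {2, 3, 4}
Tree: B1–B2, B1–B3, B2–B4, B1–B5, B3–B6, B3–B7, B1–B8
Every bag has size at most 3, so the width is 3 − 1 = 2 and tw(G) ≤ 2. On the other hand G contains the 3-clique {2, 9, 10}. A clique must lie in a single bag of any decomposition, so no decomposition can have width below 2. The upper and lower bounds meet at 2, so that is the treewidth.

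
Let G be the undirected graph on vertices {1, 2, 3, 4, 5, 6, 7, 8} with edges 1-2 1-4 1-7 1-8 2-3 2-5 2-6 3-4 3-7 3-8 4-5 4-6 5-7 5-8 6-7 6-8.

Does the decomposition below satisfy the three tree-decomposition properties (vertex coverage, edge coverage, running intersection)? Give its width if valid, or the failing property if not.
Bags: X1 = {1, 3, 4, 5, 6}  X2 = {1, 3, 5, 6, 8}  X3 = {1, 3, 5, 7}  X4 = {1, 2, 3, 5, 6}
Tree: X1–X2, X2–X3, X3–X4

No — edge (6,7) lies in no bag.

A tree decomposition must satisfy three properties: every vertex lies in some bag; for every edge, both endpoints lie together in some bag; and for every vertex, the bags containing it form a connected subtree. Here edge (6,7) lies in no bag, so the decomposition is invalid.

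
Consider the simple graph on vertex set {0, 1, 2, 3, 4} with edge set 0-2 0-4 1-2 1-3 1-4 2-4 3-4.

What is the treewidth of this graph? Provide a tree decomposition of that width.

Treewidth 2.
One optimal decomposition is:
Bags: B1 = {1, 2, 4}  B2 = {1, 3, 4}  B3 = {0, 2, 4}
Tree: B1–B2, B1–B3

Each bag holds 3 vertices, so the decomposition has width 2, which upper-bounds the treewidth. Conversely, {0, 2, 4} is a clique of size 3, and the vertices of any clique must share a bag in every tree decomposition; so some bag has ≥ 3 vertices and tw(G) ≥ 2. Hence tw(G) = 2 exactly.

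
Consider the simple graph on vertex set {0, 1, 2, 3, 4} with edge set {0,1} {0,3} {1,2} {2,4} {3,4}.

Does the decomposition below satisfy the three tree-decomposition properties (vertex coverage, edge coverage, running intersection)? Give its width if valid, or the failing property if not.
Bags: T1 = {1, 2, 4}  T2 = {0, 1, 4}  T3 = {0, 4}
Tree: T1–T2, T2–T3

A tree decomposition must satisfy three properties: every vertex lies in some bag; for every edge, both endpoints lie together in some bag; and for every vertex, the bags containing it form a connected subtree. Here vertex 3 appears in no bag, so the decomposition is invalid.

No — vertex 3 appears in no bag.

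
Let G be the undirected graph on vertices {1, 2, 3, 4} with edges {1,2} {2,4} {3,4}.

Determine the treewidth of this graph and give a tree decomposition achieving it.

Treewidth 1.
One such decomposition:
Bags: B1 = {3, 4}  B2 = {2, 4}  B3 = {1, 2}
Tree: B1–B2, B2–B3

Each bag holds 2 vertices, so the decomposition has width 1, which upper-bounds the treewidth. Since G has at least one edge (e.g. 3–4), it is not an edgeless graph, so tw(G) ≥ 1. Hence tw(G) = 1 exactly.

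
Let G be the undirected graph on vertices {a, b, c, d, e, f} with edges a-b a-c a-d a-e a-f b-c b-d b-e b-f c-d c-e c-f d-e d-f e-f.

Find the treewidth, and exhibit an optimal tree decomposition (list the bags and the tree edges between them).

A single bag containing all 6 vertices is trivially a valid decomposition of width 5. On the other hand G contains the 6-clique {a, b, c, d, e, f}. A clique must lie in a single bag of any decomposition, so no decomposition can have width below 5. Therefore the treewidth is 5.

Treewidth 5.
One optimal decomposition is:
Bags: B1 = {a, b, c, d, e, f}
Tree: (single bag)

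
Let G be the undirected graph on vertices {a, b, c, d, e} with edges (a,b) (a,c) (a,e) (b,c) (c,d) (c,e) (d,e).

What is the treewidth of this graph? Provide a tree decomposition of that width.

The largest bag has 3 vertices, giving width 2; this decomposition certifies tw(G) ≤ 2. For the lower bound, the 3 vertices {c, d, e} are pairwise adjacent, and any tree decomposition puts a clique entirely inside one bag — forcing width ≥ 2. Hence tw(G) = 2 exactly.

Treewidth 2.
Bags: B1 = {c, d, e}  B2 = {a, c, e}  B3 = {a, b, c}
Tree: B1–B2, B2–B3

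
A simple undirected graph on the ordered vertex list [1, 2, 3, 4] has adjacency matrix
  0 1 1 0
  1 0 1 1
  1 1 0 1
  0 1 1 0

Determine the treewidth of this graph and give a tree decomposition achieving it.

Treewidth 2.
One optimal decomposition is:
Bags: B1 = {1, 2, 3}  B2 = {2, 3, 4}
Tree: B1–B2

The largest bag has 3 vertices, giving width 2; this decomposition certifies tw(G) ≤ 2. On the other hand G contains the 3-clique {1, 2, 3}. A clique must lie in a single bag of any decomposition, so no decomposition can have width below 2. The upper and lower bounds meet at 2, so that is the treewidth.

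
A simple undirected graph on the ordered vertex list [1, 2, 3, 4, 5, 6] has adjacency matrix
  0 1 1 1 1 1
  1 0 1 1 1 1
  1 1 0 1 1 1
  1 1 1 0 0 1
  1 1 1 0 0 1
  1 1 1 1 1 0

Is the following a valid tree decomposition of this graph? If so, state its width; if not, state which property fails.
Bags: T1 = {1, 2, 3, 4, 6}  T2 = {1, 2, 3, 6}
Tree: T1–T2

A tree decomposition must satisfy three properties: every vertex lies in some bag; for every edge, both endpoints lie together in some bag; and for every vertex, the bags containing it form a connected subtree. Here vertex 5 appears in no bag, so the decomposition is invalid.

No — vertex 5 appears in no bag.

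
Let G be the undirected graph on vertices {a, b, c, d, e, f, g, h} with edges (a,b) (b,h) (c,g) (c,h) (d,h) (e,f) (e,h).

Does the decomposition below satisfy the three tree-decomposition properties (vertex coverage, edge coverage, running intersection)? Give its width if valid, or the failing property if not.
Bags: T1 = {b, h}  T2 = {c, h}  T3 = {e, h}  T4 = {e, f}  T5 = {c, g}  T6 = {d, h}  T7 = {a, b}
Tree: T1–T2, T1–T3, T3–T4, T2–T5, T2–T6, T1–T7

Every vertex of G appears in some bag (union = {a, b, c, d, e, f, g, h}); every edge is covered by a bag; and for each vertex v the set of bags containing v is connected in the bag tree. The decomposition is therefore valid. The largest bag has 2 vertices, so the width is 1.

Yes; width 1.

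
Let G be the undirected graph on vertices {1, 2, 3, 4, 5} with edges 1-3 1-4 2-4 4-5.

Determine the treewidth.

A width-1 tree decomposition is:
Bags: B1 = {1, 3}  B2 = {1, 4}  B3 = {2, 4}  B4 = {4, 5}
Tree: B1–B2, B2–B3, B2–B4
Every bag has size at most 2, so the width is 2 − 1 = 1 and tw(G) ≤ 1. Since G has at least one edge (e.g. 1–3), it is not an edgeless graph, so tw(G) ≥ 1. Hence tw(G) = 1 exactly.

1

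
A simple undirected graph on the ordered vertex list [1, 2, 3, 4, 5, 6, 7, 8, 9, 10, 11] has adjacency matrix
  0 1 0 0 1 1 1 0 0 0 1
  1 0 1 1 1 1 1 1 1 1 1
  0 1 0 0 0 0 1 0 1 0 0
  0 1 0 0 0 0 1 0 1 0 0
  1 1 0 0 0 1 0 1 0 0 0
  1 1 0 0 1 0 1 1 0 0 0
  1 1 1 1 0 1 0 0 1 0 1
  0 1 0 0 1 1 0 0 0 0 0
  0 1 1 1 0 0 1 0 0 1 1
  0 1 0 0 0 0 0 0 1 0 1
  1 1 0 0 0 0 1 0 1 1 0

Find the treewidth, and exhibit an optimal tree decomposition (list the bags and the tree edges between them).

Treewidth 3.
One such decomposition:
Bags: B1 = {2, 7, 9, 11}  B2 = {2, 3, 7, 9}  B3 = {1, 2, 7, 11}  B4 = {2, 9, 10, 11}  B5 = {1, 2, 6, 7}  B6 = {1, 2, 5, 6}  B7 = {2, 4, 7, 9}  B8 = {2, 5, 6, 8}
Tree: B1–B2, B1–B3, B1–B4, B3–B5, B5–B6, B2–B7, B6–B8

Each bag holds 4 vertices, so the decomposition has width 3, which upper-bounds the treewidth. On the other hand G contains the 4-clique {2, 5, 6, 8}. A clique must lie in a single bag of any decomposition, so no decomposition can have width below 3. Combining the bounds, tw(G) = 3.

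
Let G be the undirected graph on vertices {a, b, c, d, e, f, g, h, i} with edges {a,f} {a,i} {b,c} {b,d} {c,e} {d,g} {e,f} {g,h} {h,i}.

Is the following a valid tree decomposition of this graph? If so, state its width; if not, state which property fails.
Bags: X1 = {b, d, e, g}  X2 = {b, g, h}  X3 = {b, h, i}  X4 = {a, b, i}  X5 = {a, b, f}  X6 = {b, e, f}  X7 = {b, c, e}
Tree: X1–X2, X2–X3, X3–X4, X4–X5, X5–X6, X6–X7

A tree decomposition must satisfy three properties: every vertex lies in some bag; for every edge, both endpoints lie together in some bag; and for every vertex, the bags containing it form a connected subtree. Here bags containing vertex e are not connected in the tree, so the decomposition is invalid.

No — bags containing vertex e are not connected in the tree.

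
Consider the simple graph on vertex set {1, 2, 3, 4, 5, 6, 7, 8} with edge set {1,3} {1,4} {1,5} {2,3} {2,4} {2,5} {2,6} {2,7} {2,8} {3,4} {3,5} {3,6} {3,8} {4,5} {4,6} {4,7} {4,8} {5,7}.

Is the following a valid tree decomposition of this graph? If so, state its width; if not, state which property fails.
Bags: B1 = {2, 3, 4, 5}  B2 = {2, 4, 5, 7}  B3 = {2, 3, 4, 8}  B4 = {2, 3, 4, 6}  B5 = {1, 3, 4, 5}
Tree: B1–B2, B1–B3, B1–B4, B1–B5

Checking the three conditions: (i) the bags cover all of {1, 2, 3, 4, 5, 6, 7, 8}; (ii) for each edge, some bag contains both endpoints; (iii) the bags containing any fixed vertex form a subtree. All hold, so the decomposition is valid with width 4 − 1 = 3.

Yes; width 3.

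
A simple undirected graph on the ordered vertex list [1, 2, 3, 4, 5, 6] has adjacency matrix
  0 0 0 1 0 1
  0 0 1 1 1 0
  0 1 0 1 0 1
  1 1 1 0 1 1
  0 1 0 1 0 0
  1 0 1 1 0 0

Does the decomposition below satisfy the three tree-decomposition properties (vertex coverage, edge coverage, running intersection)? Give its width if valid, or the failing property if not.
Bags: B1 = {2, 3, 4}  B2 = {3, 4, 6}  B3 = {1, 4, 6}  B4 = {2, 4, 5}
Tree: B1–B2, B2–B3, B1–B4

Yes; width 2.

Vertex coverage: the bags together contain {1, 2, 3, 4, 5, 6}, the full vertex set. Edge coverage: each edge of G has both endpoints in at least one bag. Running intersection: for every vertex, the bags containing it form a connected subtree. All three properties hold, so this is a valid tree decomposition of width max|bag| − 1 = 2, and hence tw(G) ≤ 2.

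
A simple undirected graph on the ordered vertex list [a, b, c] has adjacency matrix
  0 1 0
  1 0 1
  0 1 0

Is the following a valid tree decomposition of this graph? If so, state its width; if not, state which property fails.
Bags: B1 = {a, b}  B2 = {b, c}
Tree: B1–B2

Yes; width 1.

Every vertex of G appears in some bag (union = {a, b, c}); every edge is covered by a bag; and for each vertex v the set of bags containing v is connected in the bag tree. The decomposition is therefore valid. The largest bag has 2 vertices, so the width is 1.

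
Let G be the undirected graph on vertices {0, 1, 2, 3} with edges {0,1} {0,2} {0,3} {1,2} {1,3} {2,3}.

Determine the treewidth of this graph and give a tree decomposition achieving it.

A single bag containing all 4 vertices is trivially a valid decomposition of width 3. Conversely, {0, 1, 2, 3} is a clique of size 4, and the vertices of any clique must share a bag in every tree decomposition; so some bag has ≥ 4 vertices and tw(G) ≥ 3. The upper and lower bounds meet at 3, so that is the treewidth.

Treewidth 3.
One optimal decomposition is:
Bags: B1 = {0, 1, 2, 3}
Tree: (single bag)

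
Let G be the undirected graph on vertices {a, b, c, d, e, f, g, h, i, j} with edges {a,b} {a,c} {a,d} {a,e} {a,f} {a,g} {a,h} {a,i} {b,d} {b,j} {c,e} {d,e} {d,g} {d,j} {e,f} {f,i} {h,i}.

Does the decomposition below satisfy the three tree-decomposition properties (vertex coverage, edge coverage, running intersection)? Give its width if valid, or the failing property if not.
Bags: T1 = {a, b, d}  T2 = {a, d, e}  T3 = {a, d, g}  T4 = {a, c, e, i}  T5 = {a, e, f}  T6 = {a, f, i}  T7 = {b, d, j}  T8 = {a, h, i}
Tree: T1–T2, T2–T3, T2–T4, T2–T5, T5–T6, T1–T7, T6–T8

A tree decomposition must satisfy three properties: every vertex lies in some bag; for every edge, both endpoints lie together in some bag; and for every vertex, the bags containing it form a connected subtree. Here bags containing vertex i are not connected in the tree, so the decomposition is invalid.

No — bags containing vertex i are not connected in the tree.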